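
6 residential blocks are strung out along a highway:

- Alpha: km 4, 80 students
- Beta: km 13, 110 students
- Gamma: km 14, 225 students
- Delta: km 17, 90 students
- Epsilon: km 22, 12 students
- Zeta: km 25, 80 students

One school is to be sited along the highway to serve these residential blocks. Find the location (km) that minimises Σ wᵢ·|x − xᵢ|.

x = 14

For a sum of weighted absolute distances on a line, the optimum is the weighted median (not the mean). Total weight W = 597; half-weight = 298.5.
Sort by position and accumulate weight:
  km 4 (Alpha, w=80) → cum 80
  km 13 (Beta, w=110) → cum 190
  km 14 (Gamma, w=225) → cum 415  ≥ 298.5 → median here
  km 17 (Delta, w=90) → cum 505
  km 22 (Epsilon, w=12) → cum 517
  km 25 (Zeta, w=80) → cum 597
Optimal location: km 14.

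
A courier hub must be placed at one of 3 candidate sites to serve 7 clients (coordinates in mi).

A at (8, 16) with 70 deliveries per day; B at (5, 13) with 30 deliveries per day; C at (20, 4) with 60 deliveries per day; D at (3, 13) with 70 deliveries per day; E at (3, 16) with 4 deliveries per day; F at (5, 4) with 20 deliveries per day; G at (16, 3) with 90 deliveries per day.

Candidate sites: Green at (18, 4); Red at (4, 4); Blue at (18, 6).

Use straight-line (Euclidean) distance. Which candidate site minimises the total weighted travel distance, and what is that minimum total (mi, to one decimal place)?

Blue, total 3421.0 mi

Total weighted distance at each candidate:
  Green (18, 4): total = 3450.4
  Red (4, 4): total = 3902.9
  Blue (18, 6): total = 3421.0
Minimum is at Blue with total 3421.0 mi.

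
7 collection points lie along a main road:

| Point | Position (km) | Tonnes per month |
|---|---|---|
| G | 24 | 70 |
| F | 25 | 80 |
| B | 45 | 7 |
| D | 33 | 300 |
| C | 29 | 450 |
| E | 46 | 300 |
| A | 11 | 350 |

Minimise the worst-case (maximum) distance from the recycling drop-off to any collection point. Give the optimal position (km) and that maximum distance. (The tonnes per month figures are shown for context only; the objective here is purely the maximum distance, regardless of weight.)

location 28.5, max distance 17.5

The 1-center on a line is the midpoint of the two extreme points: leftmost at 11, rightmost at 46.
Optimal location = (11 + 46)/2 = 28.5; maximum distance = (46 − 11)/2 = 17.5.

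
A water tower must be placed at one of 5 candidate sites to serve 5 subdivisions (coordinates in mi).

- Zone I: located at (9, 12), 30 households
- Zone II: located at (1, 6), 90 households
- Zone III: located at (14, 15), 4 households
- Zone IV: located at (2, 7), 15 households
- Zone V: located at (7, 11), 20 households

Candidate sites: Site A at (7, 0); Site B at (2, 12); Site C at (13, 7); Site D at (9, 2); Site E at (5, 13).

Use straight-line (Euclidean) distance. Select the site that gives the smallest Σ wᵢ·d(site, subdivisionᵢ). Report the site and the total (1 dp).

Total weighted distance at each candidate:
  Site A (7, 0): total = 1543.9
  Site B (2, 12): total = 983.9
  Site C (13, 7): total = 1617.3
  Site D (9, 2): total = 1474.1
  Site E (5, 13): total = 1043.4
Minimum is at Site B with total 983.9 mi.

Site B, total 983.9 mi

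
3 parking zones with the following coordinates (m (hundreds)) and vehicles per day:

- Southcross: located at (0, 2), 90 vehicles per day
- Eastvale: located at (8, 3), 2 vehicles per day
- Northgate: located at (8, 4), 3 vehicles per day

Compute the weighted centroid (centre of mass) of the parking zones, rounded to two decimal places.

The minimiser of Σwᵢ‖p−pᵢ‖² is the weighted centroid p* = (Σwᵢpᵢ)/(Σwᵢ).
Σwᵢ = 95.
Σwᵢxᵢ = 90·0 + 2·8 + 3·8 = 40.
Σwᵢyᵢ = 90·2 + 2·3 + 3·4 = 198.
x* = 40/95 = 0.42, y* = 198/95 = 2.08.

(0.42, 2.08)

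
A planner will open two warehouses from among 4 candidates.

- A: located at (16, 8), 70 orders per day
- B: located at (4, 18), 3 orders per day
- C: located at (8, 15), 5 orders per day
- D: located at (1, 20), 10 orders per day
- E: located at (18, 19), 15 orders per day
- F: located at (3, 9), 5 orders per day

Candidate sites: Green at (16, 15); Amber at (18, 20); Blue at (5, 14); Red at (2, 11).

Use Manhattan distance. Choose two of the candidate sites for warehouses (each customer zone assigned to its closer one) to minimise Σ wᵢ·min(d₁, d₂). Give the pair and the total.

Evaluate every pair (each demand assigned to the nearer of the two):
  {Green, Blue}: total = 750
  {Green, Red}: total = 762
  {Green, Amber}: total = 855
  {Amber, Blue}: total = 1165
  {Amber, Red}: total = 1187
  {Blue, Red}: total = 1610
Best pair: {Green, Blue} with total 750.

{Green, Blue}, total 750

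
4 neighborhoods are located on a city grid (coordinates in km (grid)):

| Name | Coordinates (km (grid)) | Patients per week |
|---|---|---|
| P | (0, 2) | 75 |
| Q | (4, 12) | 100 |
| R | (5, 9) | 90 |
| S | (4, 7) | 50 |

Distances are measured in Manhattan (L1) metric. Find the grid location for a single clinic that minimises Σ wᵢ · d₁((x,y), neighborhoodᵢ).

(4, 9)

Manhattan distance separates: Σwᵢ(|x−xᵢ|+|y−yᵢ|) = Σwᵢ|x−xᵢ| + Σwᵢ|y−yᵢ|, so x and y are optimised independently as 1-D weighted medians.
Total weight W = 315; half = 157.5.
x-coordinate, sorted with cumulative weight:
  x=0 (P, w=75) cum 75
  x=4 (Q, w=100) cum 175  ← median
  x=4 (S, w=50) cum 225
  x=5 (R, w=90) cum 315
⇒ x* = 4
y-coordinate, sorted with cumulative weight:
  y=2 (P, w=75) cum 75
  y=7 (S, w=50) cum 125
  y=9 (R, w=90) cum 215  ← median
  y=12 (Q, w=100) cum 315
⇒ y* = 9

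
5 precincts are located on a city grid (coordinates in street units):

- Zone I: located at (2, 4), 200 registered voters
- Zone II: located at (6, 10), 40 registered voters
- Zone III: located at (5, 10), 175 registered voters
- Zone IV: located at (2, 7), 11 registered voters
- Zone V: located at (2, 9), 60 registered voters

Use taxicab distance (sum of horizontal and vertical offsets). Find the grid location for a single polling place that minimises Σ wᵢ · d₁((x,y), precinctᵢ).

(2, 9)

Manhattan distance separates: Σwᵢ(|x−xᵢ|+|y−yᵢ|) = Σwᵢ|x−xᵢ| + Σwᵢ|y−yᵢ|, so x and y are optimised independently as 1-D weighted medians.
Total weight W = 486; half = 243.
x-coordinate, sorted with cumulative weight:
  x=2 (Zone I, w=200) cum 200
  x=2 (Zone IV, w=11) cum 211
  x=2 (Zone V, w=60) cum 271  ← median
  x=5 (Zone III, w=175) cum 446
  x=6 (Zone II, w=40) cum 486
⇒ x* = 2
y-coordinate, sorted with cumulative weight:
  y=4 (Zone I, w=200) cum 200
  y=7 (Zone IV, w=11) cum 211
  y=9 (Zone V, w=60) cum 271  ← median
  y=10 (Zone II, w=40) cum 311
  y=10 (Zone III, w=175) cum 486
⇒ y* = 9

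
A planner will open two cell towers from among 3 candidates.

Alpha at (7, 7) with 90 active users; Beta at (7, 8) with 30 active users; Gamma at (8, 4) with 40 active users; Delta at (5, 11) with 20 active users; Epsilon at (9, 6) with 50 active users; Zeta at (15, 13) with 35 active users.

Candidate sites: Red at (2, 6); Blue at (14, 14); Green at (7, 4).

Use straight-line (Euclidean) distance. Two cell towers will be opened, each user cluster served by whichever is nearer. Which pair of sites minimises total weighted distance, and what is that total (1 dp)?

Evaluate every pair (each demand assigned to the nearer of the two):
  {Blue, Green}: total = 766.5
  {Red, Green}: total = 1109.5
  {Red, Blue}: total = 1389.6
Best pair: {Blue, Green} with total 766.5.

{Blue, Green}, total 766.5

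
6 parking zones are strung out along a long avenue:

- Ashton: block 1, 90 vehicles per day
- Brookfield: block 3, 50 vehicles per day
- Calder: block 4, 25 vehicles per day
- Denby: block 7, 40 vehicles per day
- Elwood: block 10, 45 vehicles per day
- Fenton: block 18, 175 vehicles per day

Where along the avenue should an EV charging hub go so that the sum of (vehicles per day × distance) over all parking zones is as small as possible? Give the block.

x = 10

For a sum of weighted absolute distances on a line, the optimum is the weighted median (not the mean). Total weight W = 425; half-weight = 212.5.
Sort by position and accumulate weight:
  block 1 (Ashton, w=90) → cum 90
  block 3 (Brookfield, w=50) → cum 140
  block 4 (Calder, w=25) → cum 165
  block 7 (Denby, w=40) → cum 205
  block 10 (Elwood, w=45) → cum 250  ≥ 212.5 → median here
  block 18 (Fenton, w=175) → cum 425
Optimal location: block 10.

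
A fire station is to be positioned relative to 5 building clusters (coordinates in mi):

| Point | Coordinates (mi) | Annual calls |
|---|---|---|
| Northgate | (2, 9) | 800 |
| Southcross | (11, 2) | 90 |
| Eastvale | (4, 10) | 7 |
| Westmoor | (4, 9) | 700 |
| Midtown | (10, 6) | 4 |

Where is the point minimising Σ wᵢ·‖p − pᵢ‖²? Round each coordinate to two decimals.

The minimiser of Σwᵢ‖p−pᵢ‖² is the weighted centroid p* = (Σwᵢpᵢ)/(Σwᵢ).
Σwᵢ = 1601.
Σwᵢxᵢ = 800·2 + 90·11 + 7·4 + 700·4 + 4·10 = 5458.
Σwᵢyᵢ = 800·9 + 90·2 + 7·10 + 700·9 + 4·6 = 13774.
x* = 5458/1601 = 3.41, y* = 13774/1601 = 8.60.

(3.41, 8.60)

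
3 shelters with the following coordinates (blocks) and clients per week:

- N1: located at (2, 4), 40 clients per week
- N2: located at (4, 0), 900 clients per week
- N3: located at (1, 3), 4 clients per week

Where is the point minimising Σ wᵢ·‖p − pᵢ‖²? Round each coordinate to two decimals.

(3.90, 0.18)

The minimiser of Σwᵢ‖p−pᵢ‖² is the weighted centroid p* = (Σwᵢpᵢ)/(Σwᵢ).
Σwᵢ = 944.
Σwᵢxᵢ = 40·2 + 900·4 + 4·1 = 3684.
Σwᵢyᵢ = 40·4 + 900·0 + 4·3 = 172.
x* = 3684/944 = 3.90, y* = 172/944 = 0.18.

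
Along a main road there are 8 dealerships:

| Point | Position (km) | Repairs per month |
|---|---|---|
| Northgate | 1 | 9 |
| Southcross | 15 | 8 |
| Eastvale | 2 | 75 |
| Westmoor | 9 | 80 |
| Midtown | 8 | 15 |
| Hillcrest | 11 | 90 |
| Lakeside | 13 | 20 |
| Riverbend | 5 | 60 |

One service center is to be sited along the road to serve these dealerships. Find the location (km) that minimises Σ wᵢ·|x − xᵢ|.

x = 9

For a sum of weighted absolute distances on a line, the optimum is the weighted median (not the mean). Total weight W = 357; half-weight = 178.5.
Sort by position and accumulate weight:
  km 1 (Northgate, w=9) → cum 9
  km 2 (Eastvale, w=75) → cum 84
  km 5 (Riverbend, w=60) → cum 144
  km 8 (Midtown, w=15) → cum 159
  km 9 (Westmoor, w=80) → cum 239  ≥ 178.5 → median here
  km 11 (Hillcrest, w=90) → cum 329
  km 13 (Lakeside, w=20) → cum 349
  km 15 (Southcross, w=8) → cum 357
Optimal location: km 9.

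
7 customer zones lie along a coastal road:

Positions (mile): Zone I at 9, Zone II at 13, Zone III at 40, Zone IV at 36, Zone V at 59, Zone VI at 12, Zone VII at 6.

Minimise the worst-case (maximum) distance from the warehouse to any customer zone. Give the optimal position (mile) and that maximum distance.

location 32.5, max distance 26.5

The 1-center on a line is the midpoint of the two extreme points: leftmost at 6, rightmost at 59.
Optimal location = (6 + 59)/2 = 32.5; maximum distance = (59 − 6)/2 = 26.5.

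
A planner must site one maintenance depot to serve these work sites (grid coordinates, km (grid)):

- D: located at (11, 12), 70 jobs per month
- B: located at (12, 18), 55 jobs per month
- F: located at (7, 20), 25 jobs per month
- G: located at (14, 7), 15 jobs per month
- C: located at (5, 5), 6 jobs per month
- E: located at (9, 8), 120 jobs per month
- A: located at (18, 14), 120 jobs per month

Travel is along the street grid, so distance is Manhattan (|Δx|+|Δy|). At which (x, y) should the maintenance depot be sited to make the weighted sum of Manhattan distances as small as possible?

Manhattan distance separates: Σwᵢ(|x−xᵢ|+|y−yᵢ|) = Σwᵢ|x−xᵢ| + Σwᵢ|y−yᵢ|, so x and y are optimised independently as 1-D weighted medians.
Total weight W = 411; half = 205.5.
x-coordinate, sorted with cumulative weight:
  x=5 (C, w=6) cum 6
  x=7 (F, w=25) cum 31
  x=9 (E, w=120) cum 151
  x=11 (D, w=70) cum 221  ← median
  x=12 (B, w=55) cum 276
  x=14 (G, w=15) cum 291
  x=18 (A, w=120) cum 411
⇒ x* = 11
y-coordinate, sorted with cumulative weight:
  y=5 (C, w=6) cum 6
  y=7 (G, w=15) cum 21
  y=8 (E, w=120) cum 141
  y=12 (D, w=70) cum 211  ← median
  y=14 (A, w=120) cum 331
  y=18 (B, w=55) cum 386
  y=20 (F, w=25) cum 411
⇒ y* = 12

(11, 12)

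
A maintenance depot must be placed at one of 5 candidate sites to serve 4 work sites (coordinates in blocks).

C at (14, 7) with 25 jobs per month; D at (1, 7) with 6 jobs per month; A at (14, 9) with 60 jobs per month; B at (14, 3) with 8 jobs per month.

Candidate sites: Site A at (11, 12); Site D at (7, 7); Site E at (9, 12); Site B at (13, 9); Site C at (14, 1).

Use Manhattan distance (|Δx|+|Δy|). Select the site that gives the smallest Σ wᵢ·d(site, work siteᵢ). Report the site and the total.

Total weighted distance at each candidate:
  Site A (11, 12): total = 746
  Site D (7, 7): total = 839
  Site E (9, 12): total = 920
  Site B (13, 9): total = 275
  Site C (14, 1): total = 760
Minimum is at Site B with total 275 blocks.

Site B, total 275 blocks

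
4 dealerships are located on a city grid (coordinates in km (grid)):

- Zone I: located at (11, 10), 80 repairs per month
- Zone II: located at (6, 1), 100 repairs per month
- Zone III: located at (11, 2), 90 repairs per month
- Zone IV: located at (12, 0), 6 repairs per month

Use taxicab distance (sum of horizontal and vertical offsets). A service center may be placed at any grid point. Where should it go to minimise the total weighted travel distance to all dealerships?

Manhattan distance separates: Σwᵢ(|x−xᵢ|+|y−yᵢ|) = Σwᵢ|x−xᵢ| + Σwᵢ|y−yᵢ|, so x and y are optimised independently as 1-D weighted medians.
Total weight W = 276; half = 138.
x-coordinate, sorted with cumulative weight:
  x=6 (Zone II, w=100) cum 100
  x=11 (Zone I, w=80) cum 180  ← median
  x=11 (Zone III, w=90) cum 270
  x=12 (Zone IV, w=6) cum 276
⇒ x* = 11
y-coordinate, sorted with cumulative weight:
  y=0 (Zone IV, w=6) cum 6
  y=1 (Zone II, w=100) cum 106
  y=2 (Zone III, w=90) cum 196  ← median
  y=10 (Zone I, w=80) cum 276
⇒ y* = 2

(11, 2)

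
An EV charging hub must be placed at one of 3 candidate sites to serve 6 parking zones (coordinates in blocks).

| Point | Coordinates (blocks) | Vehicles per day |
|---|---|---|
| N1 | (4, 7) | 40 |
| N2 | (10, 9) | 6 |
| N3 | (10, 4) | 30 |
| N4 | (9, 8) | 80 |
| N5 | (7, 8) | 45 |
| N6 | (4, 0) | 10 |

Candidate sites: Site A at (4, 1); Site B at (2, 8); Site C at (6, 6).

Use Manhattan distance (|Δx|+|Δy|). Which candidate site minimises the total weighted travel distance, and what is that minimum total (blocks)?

Total weighted distance at each candidate:
  Site A (4, 1): total = 2014
  Site B (2, 8): total = 1419
  Site C (6, 6): total = 957
Minimum is at Site C with total 957 blocks.

Site C, total 957 blocks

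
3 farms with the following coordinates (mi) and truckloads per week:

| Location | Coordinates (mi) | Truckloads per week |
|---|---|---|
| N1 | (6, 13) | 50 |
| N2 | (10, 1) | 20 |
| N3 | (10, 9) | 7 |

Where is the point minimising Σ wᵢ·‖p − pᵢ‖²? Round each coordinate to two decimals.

(7.40, 9.52)

The minimiser of Σwᵢ‖p−pᵢ‖² is the weighted centroid p* = (Σwᵢpᵢ)/(Σwᵢ).
Σwᵢ = 77.
Σwᵢxᵢ = 50·6 + 20·10 + 7·10 = 570.
Σwᵢyᵢ = 50·13 + 20·1 + 7·9 = 733.
x* = 570/77 = 7.40, y* = 733/77 = 9.52.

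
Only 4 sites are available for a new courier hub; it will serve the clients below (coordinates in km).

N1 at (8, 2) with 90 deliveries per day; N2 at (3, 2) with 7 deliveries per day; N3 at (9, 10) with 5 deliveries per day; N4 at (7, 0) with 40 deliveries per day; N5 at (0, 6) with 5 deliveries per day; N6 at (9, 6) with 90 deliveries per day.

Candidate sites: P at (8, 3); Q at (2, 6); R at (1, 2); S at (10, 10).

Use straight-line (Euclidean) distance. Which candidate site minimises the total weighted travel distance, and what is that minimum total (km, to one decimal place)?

Total weighted distance at each candidate:
  P (8, 3): total = 614.9
  Q (2, 6): total = 1670.6
  R (1, 2): total = 1779.2
  S (10, 10): total = 1664.1
Minimum is at P with total 614.9 km.

P, total 614.9 km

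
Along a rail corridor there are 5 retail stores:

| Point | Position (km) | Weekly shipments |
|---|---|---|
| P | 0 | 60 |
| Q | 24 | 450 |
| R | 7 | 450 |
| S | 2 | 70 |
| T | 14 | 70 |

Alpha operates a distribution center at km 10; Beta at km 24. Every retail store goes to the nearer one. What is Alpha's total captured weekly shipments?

650

The indifferent point is the midpoint (10+24)/2 = 17; retail stores left of it (closer to Alpha at 10) go to Alpha, those right go to Beta.
  P at 0 (w=60) → Alpha
  S at 2 (w=70) → Alpha
  R at 7 (w=450) → Alpha
  T at 14 (w=70) → Alpha
  Q at 24 (w=450) → Beta
Alpha captures 650; Beta captures 450.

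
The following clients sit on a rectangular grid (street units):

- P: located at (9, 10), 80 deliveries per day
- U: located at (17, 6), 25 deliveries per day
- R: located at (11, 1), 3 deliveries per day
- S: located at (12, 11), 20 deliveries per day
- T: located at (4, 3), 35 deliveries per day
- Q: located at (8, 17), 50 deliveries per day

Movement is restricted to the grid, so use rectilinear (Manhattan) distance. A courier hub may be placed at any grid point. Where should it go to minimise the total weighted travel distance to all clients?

(9, 10)

Manhattan distance separates: Σwᵢ(|x−xᵢ|+|y−yᵢ|) = Σwᵢ|x−xᵢ| + Σwᵢ|y−yᵢ|, so x and y are optimised independently as 1-D weighted medians.
Total weight W = 213; half = 106.5.
x-coordinate, sorted with cumulative weight:
  x=4 (T, w=35) cum 35
  x=8 (Q, w=50) cum 85
  x=9 (P, w=80) cum 165  ← median
  x=11 (R, w=3) cum 168
  x=12 (S, w=20) cum 188
  x=17 (U, w=25) cum 213
⇒ x* = 9
y-coordinate, sorted with cumulative weight:
  y=1 (R, w=3) cum 3
  y=3 (T, w=35) cum 38
  y=6 (U, w=25) cum 63
  y=10 (P, w=80) cum 143  ← median
  y=11 (S, w=20) cum 163
  y=17 (Q, w=50) cum 213
⇒ y* = 10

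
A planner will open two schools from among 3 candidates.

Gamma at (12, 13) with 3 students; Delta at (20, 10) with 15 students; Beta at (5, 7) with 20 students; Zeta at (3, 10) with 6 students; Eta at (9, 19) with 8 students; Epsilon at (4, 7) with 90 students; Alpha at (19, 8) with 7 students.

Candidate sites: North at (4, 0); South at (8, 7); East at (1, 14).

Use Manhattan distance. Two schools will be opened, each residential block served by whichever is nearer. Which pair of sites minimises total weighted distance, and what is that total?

Evaluate every pair (each demand assigned to the nearer of the two):
  {South, East}: total = 899
  {North, South}: total = 911
  {North, East}: total = 1472
Best pair: {South, East} with total 899.

{South, East}, total 899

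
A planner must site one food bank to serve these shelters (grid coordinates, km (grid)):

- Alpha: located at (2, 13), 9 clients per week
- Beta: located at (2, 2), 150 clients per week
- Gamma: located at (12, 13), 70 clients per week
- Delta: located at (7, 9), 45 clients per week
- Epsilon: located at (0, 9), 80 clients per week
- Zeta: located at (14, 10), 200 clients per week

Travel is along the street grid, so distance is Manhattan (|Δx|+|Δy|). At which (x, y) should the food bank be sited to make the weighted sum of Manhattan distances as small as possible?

Manhattan distance separates: Σwᵢ(|x−xᵢ|+|y−yᵢ|) = Σwᵢ|x−xᵢ| + Σwᵢ|y−yᵢ|, so x and y are optimised independently as 1-D weighted medians.
Total weight W = 554; half = 277.
x-coordinate, sorted with cumulative weight:
  x=0 (Epsilon, w=80) cum 80
  x=2 (Alpha, w=9) cum 89
  x=2 (Beta, w=150) cum 239
  x=7 (Delta, w=45) cum 284  ← median
  x=12 (Gamma, w=70) cum 354
  x=14 (Zeta, w=200) cum 554
⇒ x* = 7
y-coordinate, sorted with cumulative weight:
  y=2 (Beta, w=150) cum 150
  y=9 (Delta, w=45) cum 195
  y=9 (Epsilon, w=80) cum 275
  y=10 (Zeta, w=200) cum 475  ← median
  y=13 (Alpha, w=9) cum 484
  y=13 (Gamma, w=70) cum 554
⇒ y* = 10

(7, 10)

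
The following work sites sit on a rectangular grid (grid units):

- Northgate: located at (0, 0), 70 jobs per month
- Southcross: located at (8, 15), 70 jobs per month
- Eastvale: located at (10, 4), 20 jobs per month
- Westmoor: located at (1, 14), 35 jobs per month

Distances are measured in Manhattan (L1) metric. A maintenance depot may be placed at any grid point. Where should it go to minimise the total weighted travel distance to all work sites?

Manhattan distance separates: Σwᵢ(|x−xᵢ|+|y−yᵢ|) = Σwᵢ|x−xᵢ| + Σwᵢ|y−yᵢ|, so x and y are optimised independently as 1-D weighted medians.
Total weight W = 195; half = 97.5.
x-coordinate, sorted with cumulative weight:
  x=0 (Northgate, w=70) cum 70
  x=1 (Westmoor, w=35) cum 105  ← median
  x=8 (Southcross, w=70) cum 175
  x=10 (Eastvale, w=20) cum 195
⇒ x* = 1
y-coordinate, sorted with cumulative weight:
  y=0 (Northgate, w=70) cum 70
  y=4 (Eastvale, w=20) cum 90
  y=14 (Westmoor, w=35) cum 125  ← median
  y=15 (Southcross, w=70) cum 195
⇒ y* = 14

(1, 14)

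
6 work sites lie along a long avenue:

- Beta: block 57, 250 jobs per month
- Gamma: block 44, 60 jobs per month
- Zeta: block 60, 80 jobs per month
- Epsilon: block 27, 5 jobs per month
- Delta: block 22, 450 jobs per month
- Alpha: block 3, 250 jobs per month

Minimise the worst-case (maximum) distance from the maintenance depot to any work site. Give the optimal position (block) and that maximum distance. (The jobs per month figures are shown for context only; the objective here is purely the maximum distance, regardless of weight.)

location 31.5, max distance 28.5

The 1-center on a line is the midpoint of the two extreme points: leftmost at 3, rightmost at 60.
Optimal location = (3 + 60)/2 = 31.5; maximum distance = (60 − 3)/2 = 28.5.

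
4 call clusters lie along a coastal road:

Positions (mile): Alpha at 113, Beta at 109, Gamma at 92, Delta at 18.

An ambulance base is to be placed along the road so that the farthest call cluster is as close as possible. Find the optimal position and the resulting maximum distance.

location 65.5, max distance 47.5

The 1-center on a line is the midpoint of the two extreme points: leftmost at 18, rightmost at 113.
Optimal location = (18 + 113)/2 = 65.5; maximum distance = (113 − 18)/2 = 47.5.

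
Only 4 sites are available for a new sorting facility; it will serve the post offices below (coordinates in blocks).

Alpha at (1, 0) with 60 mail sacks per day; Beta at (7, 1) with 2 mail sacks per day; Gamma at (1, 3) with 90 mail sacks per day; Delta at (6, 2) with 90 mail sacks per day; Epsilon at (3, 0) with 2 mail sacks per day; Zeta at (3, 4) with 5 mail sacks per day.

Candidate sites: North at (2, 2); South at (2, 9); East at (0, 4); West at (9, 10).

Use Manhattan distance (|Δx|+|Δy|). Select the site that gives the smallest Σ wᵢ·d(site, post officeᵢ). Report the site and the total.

Total weighted distance at each candidate:
  North (2, 2): total = 753
  South (2, 9): total = 2296
  East (0, 4): total = 1249
  West (9, 10): total = 3534
Minimum is at North with total 753 blocks.

North, total 753 blocks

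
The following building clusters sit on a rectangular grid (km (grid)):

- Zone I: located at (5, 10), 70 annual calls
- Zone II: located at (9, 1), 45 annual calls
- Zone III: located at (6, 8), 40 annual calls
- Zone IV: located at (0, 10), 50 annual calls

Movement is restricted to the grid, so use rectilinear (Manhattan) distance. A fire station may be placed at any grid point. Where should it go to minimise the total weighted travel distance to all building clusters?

Manhattan distance separates: Σwᵢ(|x−xᵢ|+|y−yᵢ|) = Σwᵢ|x−xᵢ| + Σwᵢ|y−yᵢ|, so x and y are optimised independently as 1-D weighted medians.
Total weight W = 205; half = 102.5.
x-coordinate, sorted with cumulative weight:
  x=0 (Zone IV, w=50) cum 50
  x=5 (Zone I, w=70) cum 120  ← median
  x=6 (Zone III, w=40) cum 160
  x=9 (Zone II, w=45) cum 205
⇒ x* = 5
y-coordinate, sorted with cumulative weight:
  y=1 (Zone II, w=45) cum 45
  y=8 (Zone III, w=40) cum 85
  y=10 (Zone I, w=70) cum 155  ← median
  y=10 (Zone IV, w=50) cum 205
⇒ y* = 10

(5, 10)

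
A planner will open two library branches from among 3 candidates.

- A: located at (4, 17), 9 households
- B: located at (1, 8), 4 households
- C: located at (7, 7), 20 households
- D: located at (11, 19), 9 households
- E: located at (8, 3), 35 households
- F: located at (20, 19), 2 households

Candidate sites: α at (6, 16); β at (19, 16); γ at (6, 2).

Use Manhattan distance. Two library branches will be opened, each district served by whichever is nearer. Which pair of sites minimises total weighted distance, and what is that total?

Evaluate every pair (each demand assigned to the nearer of the two):
  {α, γ}: total = 402
  {β, γ}: total = 520
  {α, β}: total = 884
Best pair: {α, γ} with total 402.

{α, γ}, total 402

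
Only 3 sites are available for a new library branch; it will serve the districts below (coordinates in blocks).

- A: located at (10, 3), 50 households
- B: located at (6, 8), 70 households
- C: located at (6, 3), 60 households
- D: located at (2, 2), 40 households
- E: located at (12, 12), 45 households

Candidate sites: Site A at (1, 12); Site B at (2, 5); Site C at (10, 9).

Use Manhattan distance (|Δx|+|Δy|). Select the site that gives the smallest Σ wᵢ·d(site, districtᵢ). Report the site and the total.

Total weighted distance at each candidate:
  Site A (1, 12): total = 3305
  Site B (2, 5): total = 2235
  Site C (10, 9): total = 2075
Minimum is at Site C with total 2075 blocks.

Site C, total 2075 blocks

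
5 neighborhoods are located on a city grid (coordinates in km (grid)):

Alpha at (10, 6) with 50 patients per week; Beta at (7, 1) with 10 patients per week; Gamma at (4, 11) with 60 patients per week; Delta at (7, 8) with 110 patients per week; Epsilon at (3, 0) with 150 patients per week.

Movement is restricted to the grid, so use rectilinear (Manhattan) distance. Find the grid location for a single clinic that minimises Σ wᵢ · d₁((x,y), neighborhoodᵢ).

(4, 6)

Manhattan distance separates: Σwᵢ(|x−xᵢ|+|y−yᵢ|) = Σwᵢ|x−xᵢ| + Σwᵢ|y−yᵢ|, so x and y are optimised independently as 1-D weighted medians.
Total weight W = 380; half = 190.
x-coordinate, sorted with cumulative weight:
  x=3 (Epsilon, w=150) cum 150
  x=4 (Gamma, w=60) cum 210  ← median
  x=7 (Beta, w=10) cum 220
  x=7 (Delta, w=110) cum 330
  x=10 (Alpha, w=50) cum 380
⇒ x* = 4
y-coordinate, sorted with cumulative weight:
  y=0 (Epsilon, w=150) cum 150
  y=1 (Beta, w=10) cum 160
  y=6 (Alpha, w=50) cum 210  ← median
  y=8 (Delta, w=110) cum 320
  y=11 (Gamma, w=60) cum 380
⇒ y* = 6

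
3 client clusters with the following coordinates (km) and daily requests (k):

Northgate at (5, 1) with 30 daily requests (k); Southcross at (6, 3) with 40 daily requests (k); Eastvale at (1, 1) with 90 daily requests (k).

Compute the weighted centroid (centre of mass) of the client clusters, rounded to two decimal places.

The minimiser of Σwᵢ‖p−pᵢ‖² is the weighted centroid p* = (Σwᵢpᵢ)/(Σwᵢ).
Σwᵢ = 160.
Σwᵢxᵢ = 30·5 + 40·6 + 90·1 = 480.
Σwᵢyᵢ = 30·1 + 40·3 + 90·1 = 240.
x* = 480/160 = 3.00, y* = 240/160 = 1.50.

(3.00, 1.50)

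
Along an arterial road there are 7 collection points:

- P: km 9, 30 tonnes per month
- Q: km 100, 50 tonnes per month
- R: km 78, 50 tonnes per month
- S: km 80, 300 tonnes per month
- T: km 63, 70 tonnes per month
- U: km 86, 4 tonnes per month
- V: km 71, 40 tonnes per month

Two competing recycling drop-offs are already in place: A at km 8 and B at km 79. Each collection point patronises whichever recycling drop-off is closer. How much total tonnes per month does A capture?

30

The indifferent point is the midpoint (8+79)/2 = 43.5; collection points left of it (closer to A at 8) go to A, those right go to B.
  P at 9 (w=30) → A
  T at 63 (w=70) → B
  V at 71 (w=40) → B
  R at 78 (w=50) → B
  S at 80 (w=300) → B
  U at 86 (w=4) → B
  Q at 100 (w=50) → B
A captures 30; B captures 514.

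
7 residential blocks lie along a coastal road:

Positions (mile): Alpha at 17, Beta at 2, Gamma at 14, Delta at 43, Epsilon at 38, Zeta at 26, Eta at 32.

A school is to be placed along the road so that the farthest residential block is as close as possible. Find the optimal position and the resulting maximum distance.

The 1-center on a line is the midpoint of the two extreme points: leftmost at 2, rightmost at 43.
Optimal location = (2 + 43)/2 = 22.5; maximum distance = (43 − 2)/2 = 20.5.

location 22.5, max distance 20.5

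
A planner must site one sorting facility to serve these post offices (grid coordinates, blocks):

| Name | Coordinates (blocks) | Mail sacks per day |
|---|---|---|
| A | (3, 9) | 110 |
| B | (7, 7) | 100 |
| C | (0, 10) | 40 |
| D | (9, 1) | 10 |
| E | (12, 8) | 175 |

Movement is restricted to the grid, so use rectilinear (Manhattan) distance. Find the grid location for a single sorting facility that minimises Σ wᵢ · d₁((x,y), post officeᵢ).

Manhattan distance separates: Σwᵢ(|x−xᵢ|+|y−yᵢ|) = Σwᵢ|x−xᵢ| + Σwᵢ|y−yᵢ|, so x and y are optimised independently as 1-D weighted medians.
Total weight W = 435; half = 217.5.
x-coordinate, sorted with cumulative weight:
  x=0 (C, w=40) cum 40
  x=3 (A, w=110) cum 150
  x=7 (B, w=100) cum 250  ← median
  x=9 (D, w=10) cum 260
  x=12 (E, w=175) cum 435
⇒ x* = 7
y-coordinate, sorted with cumulative weight:
  y=1 (D, w=10) cum 10
  y=7 (B, w=100) cum 110
  y=8 (E, w=175) cum 285  ← median
  y=9 (A, w=110) cum 395
  y=10 (C, w=40) cum 435
⇒ y* = 8

(7, 8)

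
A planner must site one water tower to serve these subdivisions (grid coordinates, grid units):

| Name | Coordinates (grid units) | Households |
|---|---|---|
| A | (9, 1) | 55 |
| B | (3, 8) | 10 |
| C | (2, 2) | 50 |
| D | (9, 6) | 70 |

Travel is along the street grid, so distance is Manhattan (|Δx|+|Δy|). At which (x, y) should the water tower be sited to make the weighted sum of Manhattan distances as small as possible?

Manhattan distance separates: Σwᵢ(|x−xᵢ|+|y−yᵢ|) = Σwᵢ|x−xᵢ| + Σwᵢ|y−yᵢ|, so x and y are optimised independently as 1-D weighted medians.
Total weight W = 185; half = 92.5.
x-coordinate, sorted with cumulative weight:
  x=2 (C, w=50) cum 50
  x=3 (B, w=10) cum 60
  x=9 (A, w=55) cum 115  ← median
  x=9 (D, w=70) cum 185
⇒ x* = 9
y-coordinate, sorted with cumulative weight:
  y=1 (A, w=55) cum 55
  y=2 (C, w=50) cum 105  ← median
  y=6 (D, w=70) cum 175
  y=8 (B, w=10) cum 185
⇒ y* = 2

(9, 2)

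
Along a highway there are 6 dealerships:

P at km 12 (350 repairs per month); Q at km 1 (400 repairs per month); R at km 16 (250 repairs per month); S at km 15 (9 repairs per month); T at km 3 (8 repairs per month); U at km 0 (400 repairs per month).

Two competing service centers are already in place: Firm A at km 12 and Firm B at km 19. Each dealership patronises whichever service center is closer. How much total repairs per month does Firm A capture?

The indifferent point is the midpoint (12+19)/2 = 15.5; dealerships left of it (closer to Firm A at 12) go to Firm A, those right go to Firm B.
  U at 0 (w=400) → Firm A
  Q at 1 (w=400) → Firm A
  T at 3 (w=8) → Firm A
  P at 12 (w=350) → Firm A
  S at 15 (w=9) → Firm A
  R at 16 (w=250) → Firm B
Firm A captures 1167; Firm B captures 250.

1167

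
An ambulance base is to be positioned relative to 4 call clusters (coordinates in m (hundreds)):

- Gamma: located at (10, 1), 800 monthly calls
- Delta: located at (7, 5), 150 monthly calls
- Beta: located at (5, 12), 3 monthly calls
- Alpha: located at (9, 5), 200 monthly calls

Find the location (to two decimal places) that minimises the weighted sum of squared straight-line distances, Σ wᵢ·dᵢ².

(9.42, 2.24)

The minimiser of Σwᵢ‖p−pᵢ‖² is the weighted centroid p* = (Σwᵢpᵢ)/(Σwᵢ).
Σwᵢ = 1153.
Σwᵢxᵢ = 800·10 + 150·7 + 3·5 + 200·9 = 10865.
Σwᵢyᵢ = 800·1 + 150·5 + 3·12 + 200·5 = 2586.
x* = 10865/1153 = 9.42, y* = 2586/1153 = 2.24.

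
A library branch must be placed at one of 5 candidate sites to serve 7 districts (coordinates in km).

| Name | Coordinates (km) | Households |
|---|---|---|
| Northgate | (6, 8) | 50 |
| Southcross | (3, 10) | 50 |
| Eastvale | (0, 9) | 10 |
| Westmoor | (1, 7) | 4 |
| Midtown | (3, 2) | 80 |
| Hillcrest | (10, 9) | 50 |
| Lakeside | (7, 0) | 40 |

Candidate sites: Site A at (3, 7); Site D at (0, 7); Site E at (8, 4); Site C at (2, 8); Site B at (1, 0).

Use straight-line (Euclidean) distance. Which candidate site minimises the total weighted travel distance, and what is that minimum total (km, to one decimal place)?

Total weighted distance at each candidate:
  Site A (3, 7): total = 1438.7
  Site D (0, 7): total = 1912.6
  Site E (8, 4): total = 1603.9
  Site C (2, 8): total = 1606.9
  Site B (1, 0): total = 2202.8
Minimum is at Site A with total 1438.7 km.

Site A, total 1438.7 km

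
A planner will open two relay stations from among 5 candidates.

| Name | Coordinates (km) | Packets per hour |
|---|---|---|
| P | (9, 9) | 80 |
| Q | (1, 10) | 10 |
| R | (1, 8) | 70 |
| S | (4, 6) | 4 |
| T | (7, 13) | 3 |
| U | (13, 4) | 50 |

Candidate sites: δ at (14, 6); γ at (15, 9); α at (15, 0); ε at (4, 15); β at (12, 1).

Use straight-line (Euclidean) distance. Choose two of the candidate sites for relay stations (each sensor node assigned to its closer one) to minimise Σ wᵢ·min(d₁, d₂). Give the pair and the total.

Evaluate every pair (each demand assigned to the nearer of the two):
  {δ, ε}: total = 1216.5
  {γ, ε}: total = 1387.5
  {ε, β}: total = 1421.2
  {α, ε}: total = 1486.7
  {δ, β}: total = 1694.4
  {δ, γ}: total = 1701.8
  {δ, α}: total = 1704.7
  {γ, β}: total = 1755.7
  {γ, α}: total = 1898.9
  {α, β}: total = 1973.2
Best pair: {δ, ε} with total 1216.5.

{δ, ε}, total 1216.5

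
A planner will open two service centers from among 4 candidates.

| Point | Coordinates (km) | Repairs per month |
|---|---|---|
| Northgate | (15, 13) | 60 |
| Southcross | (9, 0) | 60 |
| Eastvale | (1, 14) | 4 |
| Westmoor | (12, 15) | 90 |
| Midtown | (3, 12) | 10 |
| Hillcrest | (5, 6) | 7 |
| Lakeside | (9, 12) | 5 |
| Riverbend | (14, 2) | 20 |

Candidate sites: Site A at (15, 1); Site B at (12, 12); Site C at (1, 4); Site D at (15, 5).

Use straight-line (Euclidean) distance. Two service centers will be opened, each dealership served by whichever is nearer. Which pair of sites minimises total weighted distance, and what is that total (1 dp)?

{Site A, Site B}, total 1067.2

Evaluate every pair (each demand assigned to the nearer of the two):
  {Site A, Site B}: total = 1067.2
  {Site B, Site D}: total = 1205.9
  {Site B, Site C}: total = 1369.1
  {Site A, Site D}: total = 2134.8
  {Site C, Site D}: total = 2151.4
  {Site A, Site C}: total = 2612.2
Best pair: {Site A, Site B} with total 1067.2.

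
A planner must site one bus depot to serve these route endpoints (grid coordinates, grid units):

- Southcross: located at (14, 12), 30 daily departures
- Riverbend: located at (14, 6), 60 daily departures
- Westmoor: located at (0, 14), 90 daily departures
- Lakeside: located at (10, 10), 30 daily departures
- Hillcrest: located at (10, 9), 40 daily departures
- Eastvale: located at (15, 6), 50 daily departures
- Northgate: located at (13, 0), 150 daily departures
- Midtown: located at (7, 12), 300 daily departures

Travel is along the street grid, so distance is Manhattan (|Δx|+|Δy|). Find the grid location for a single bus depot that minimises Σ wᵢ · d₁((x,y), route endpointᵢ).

Manhattan distance separates: Σwᵢ(|x−xᵢ|+|y−yᵢ|) = Σwᵢ|x−xᵢ| + Σwᵢ|y−yᵢ|, so x and y are optimised independently as 1-D weighted medians.
Total weight W = 750; half = 375.
x-coordinate, sorted with cumulative weight:
  x=0 (Westmoor, w=90) cum 90
  x=7 (Midtown, w=300) cum 390  ← median
  x=10 (Lakeside, w=30) cum 420
  x=10 (Hillcrest, w=40) cum 460
  x=13 (Northgate, w=150) cum 610
  x=14 (Southcross, w=30) cum 640
  x=14 (Riverbend, w=60) cum 700
  x=15 (Eastvale, w=50) cum 750
⇒ x* = 7
y-coordinate, sorted with cumulative weight:
  y=0 (Northgate, w=150) cum 150
  y=6 (Riverbend, w=60) cum 210
  y=6 (Eastvale, w=50) cum 260
  y=9 (Hillcrest, w=40) cum 300
  y=10 (Lakeside, w=30) cum 330
  y=12 (Southcross, w=30) cum 360
  y=12 (Midtown, w=300) cum 660  ← median
  y=14 (Westmoor, w=90) cum 750
⇒ y* = 12

(7, 12)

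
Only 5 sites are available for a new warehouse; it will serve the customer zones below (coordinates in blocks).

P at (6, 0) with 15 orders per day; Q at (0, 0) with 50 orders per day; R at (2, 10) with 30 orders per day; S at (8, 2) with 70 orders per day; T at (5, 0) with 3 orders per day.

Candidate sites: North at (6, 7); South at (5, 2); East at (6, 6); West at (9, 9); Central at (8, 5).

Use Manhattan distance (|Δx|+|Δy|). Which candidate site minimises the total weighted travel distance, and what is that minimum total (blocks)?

Total weighted distance at each candidate:
  North (6, 7): total = 1479
  South (5, 2): total = 941
  East (6, 6): total = 1371
  West (9, 9): total = 1919
  Central (8, 5): total = 1319
Minimum is at South with total 941 blocks.

South, total 941 blocks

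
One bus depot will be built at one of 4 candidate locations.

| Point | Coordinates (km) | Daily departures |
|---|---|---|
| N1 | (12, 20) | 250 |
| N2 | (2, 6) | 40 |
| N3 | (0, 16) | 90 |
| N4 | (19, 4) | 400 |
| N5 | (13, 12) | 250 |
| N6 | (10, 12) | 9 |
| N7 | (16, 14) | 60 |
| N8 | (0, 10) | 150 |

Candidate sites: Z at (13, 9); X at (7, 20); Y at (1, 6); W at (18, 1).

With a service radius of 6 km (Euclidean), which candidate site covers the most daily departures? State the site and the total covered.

W, covering 400

Coverage radius r = 6 km; a point is covered iff (Δx)²+(Δy)² ≤ 6² = 36.
  Z (13, 9): covers {N5, N6, N7} → 319
  X (7, 20): covers {N1} → 250
  Y (1, 6): covers {N2, N8} → 190
  W (18, 1): covers {N4} → 400
Maximum coverage at W: 400 daily departures.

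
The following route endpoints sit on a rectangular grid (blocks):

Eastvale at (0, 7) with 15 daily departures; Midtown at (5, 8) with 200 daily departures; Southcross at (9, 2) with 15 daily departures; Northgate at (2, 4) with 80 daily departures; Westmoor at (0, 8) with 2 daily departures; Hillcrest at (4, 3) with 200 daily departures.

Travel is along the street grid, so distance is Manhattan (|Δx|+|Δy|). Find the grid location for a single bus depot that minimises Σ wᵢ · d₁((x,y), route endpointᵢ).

(4, 4)

Manhattan distance separates: Σwᵢ(|x−xᵢ|+|y−yᵢ|) = Σwᵢ|x−xᵢ| + Σwᵢ|y−yᵢ|, so x and y are optimised independently as 1-D weighted medians.
Total weight W = 512; half = 256.
x-coordinate, sorted with cumulative weight:
  x=0 (Eastvale, w=15) cum 15
  x=0 (Westmoor, w=2) cum 17
  x=2 (Northgate, w=80) cum 97
  x=4 (Hillcrest, w=200) cum 297  ← median
  x=5 (Midtown, w=200) cum 497
  x=9 (Southcross, w=15) cum 512
⇒ x* = 4
y-coordinate, sorted with cumulative weight:
  y=2 (Southcross, w=15) cum 15
  y=3 (Hillcrest, w=200) cum 215
  y=4 (Northgate, w=80) cum 295  ← median
  y=7 (Eastvale, w=15) cum 310
  y=8 (Midtown, w=200) cum 510
  y=8 (Westmoor, w=2) cum 512
⇒ y* = 4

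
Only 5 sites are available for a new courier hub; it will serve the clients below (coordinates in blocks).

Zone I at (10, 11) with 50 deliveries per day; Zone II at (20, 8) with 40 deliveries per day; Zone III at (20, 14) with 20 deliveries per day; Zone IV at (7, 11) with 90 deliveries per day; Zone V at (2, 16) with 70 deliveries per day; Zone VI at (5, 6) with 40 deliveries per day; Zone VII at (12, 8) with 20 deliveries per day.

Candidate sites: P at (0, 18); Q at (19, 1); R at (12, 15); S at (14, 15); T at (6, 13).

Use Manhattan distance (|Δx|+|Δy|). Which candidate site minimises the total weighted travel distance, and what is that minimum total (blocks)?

T, total 2660 blocks

Total weighted distance at each candidate:
  P (0, 18): total = 5190
  Q (19, 1): total = 6810
  R (12, 15): total = 3440
  S (14, 15): total = 3860
  T (6, 13): total = 2660
Minimum is at T with total 2660 blocks.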